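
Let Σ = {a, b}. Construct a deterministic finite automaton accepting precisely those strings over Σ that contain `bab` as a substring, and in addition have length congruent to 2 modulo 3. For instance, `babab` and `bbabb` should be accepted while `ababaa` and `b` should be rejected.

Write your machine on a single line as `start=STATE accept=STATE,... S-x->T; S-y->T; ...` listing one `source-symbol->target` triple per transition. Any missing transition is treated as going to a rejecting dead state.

Build one automaton per condition and run them in lockstep. The first has 4 states tracking whether and how much of `bab` has been seen; the second has 3 states tracking the input length modulo 3. A product state is a pair (one from each), accepting exactly when both do.
A 12-state machine:
          a    b  
>  q0     q1   q2 
   q1     q3   q4 
   q2     q5   q4 
   q3     q0   q6 
   q4     q7   q6 
   q5     q0   q8 
   q6     q9   q2 
   q7     q1  q10 
   q8    q10  q10 
   q9     q3  q11 
   q10   q11  q11 
 * q11    q8   q8 
(> = start, * = accepting)

start=q0; accept=q11; q0-a->q1; q0-b->q2; q1-a->q3; q1-b->q4; q2-a->q5; q2-b->q4; q3-a->q0; q3-b->q6; q4-a->q7; q4-b->q6; q5-a->q0; q5-b->q8; q6-a->q9; q6-b->q2; q7-a->q1; q7-b->q10; q8-a->q10; q8-b->q10; q9-a->q3; q9-b->q11; q10-a->q11; q10-b->q11; q11-a->q8; q11-b->q8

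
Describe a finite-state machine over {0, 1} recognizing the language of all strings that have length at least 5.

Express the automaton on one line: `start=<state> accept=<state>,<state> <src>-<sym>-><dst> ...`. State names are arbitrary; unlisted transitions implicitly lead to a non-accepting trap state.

We only need to distinguish lengths 0, 1, …, 5, and '>5'. Chain q0 → q1 → q2 → q3 → q4 → q5 → q6 on every symbol, with q6 looping. Accepting states: {q5, q6}.
With 7 states:
        0   1  
>  q0   q1  q1 
   q1   q2  q2 
   q2   q3  q3 
   q3   q4  q4 
   q4   q5  q5 
 * q5   q6  q6 
 * q6   q6  q6 
(> = start, * = accepting)

start=q0 accept=q5,q6 q0-0->q1 q0-1->q1 q1-0->q2 q1-1->q2 q2-0->q3 q2-1->q3 q3-0->q4 q3-1->q4 q4-0->q5 q4-1->q5 q5-0->q6 q5-1->q6 q6-0->q6 q6-1->q6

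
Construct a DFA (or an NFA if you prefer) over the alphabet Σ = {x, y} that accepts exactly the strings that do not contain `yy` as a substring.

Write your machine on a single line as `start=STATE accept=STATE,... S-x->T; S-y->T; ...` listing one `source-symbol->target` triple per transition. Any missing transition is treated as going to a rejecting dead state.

start=q0; accept=q0,q1; q0-x->q0; q0-y->q1; q1-x->q0; q1-y->q2; q2-x->q2; q2-y->q2

Track partial matches of the forbidden pattern `yy`. State q2 is a dead state reached once `yy` has occurred; every other state accepts. q0 means no part of `yy` is currently matched.
3 states suffice.
        x   y  
>* q0   q0  q1 
 * q1   q0  q2 
   q2   q2  q2 
(> = start, * = accepting)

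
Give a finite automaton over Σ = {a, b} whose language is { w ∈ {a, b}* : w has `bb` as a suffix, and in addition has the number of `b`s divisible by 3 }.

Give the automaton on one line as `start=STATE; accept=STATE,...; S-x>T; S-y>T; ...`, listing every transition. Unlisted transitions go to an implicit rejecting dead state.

start=q0; accept=q4; q0-a>q0; q0-b>q1; q1-a>q1; q1-b>q2; q2-a>q3; q2-b>q4; q3-a>q3; q3-b>q0; q4-a>q0; q4-b>q1

Build one automaton per condition and run them in lockstep. One (3 states) tracks how much of the suffix `bb` has currently been matched; the other (3 states) tracks the count of `b`s modulo 3. Each combined state is a pair, one component from each; accept when both components accept. After merging equivalent states the machine shrinks.
With 5 states:
        a   b  
>  q0   q0  q1 
   q1   q1  q2 
   q2   q3  q4 
   q3   q3  q0 
 * q4   q0  q1 
(> = start, * = accepting)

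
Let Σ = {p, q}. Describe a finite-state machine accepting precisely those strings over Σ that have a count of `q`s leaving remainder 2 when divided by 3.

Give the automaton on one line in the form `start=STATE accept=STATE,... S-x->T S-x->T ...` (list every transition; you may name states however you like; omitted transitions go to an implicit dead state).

The only thing that matters is how many `q`s have appeared, reduced mod 3. Use one state per residue: s0 for 0, …, s2 for 2. Reading `q` moves to the next residue; anything else stays put. s2 is accepting.
3 states suffice.
        p   q  
>  s0   s0  s1 
   s1   s1  s2 
 * s2   s2  s0 
(> = start, * = accepting)

start=s0 accept=s2 s0-p->s0 s0-q->s1 s1-p->s1 s1-q->s2 s2-p->s2 s2-q->s0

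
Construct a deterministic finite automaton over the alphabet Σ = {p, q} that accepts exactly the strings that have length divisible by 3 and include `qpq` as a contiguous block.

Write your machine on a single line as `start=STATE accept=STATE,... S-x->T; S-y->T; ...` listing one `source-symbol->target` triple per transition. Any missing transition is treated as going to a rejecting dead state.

start=S0; accept=S8; S0-p->S1; S0-q->S2; S1-p->S3; S1-q->S4; S2-p->S5; S2-q->S4; S3-p->S0; S3-q->S6; S4-p->S7; S4-q->S6; S5-p->S0; S5-q->S8; S6-p->S9; S6-q->S2; S7-p->S1; S7-q->S10; S8-p->S10; S8-q->S10; S9-p->S3; S9-q->S11; S10-p->S11; S10-q->S11; S11-p->S8; S11-q->S8

Build one automaton per condition and run them in lockstep. One (3 states) tracks the input length modulo 3; the other (4 states) tracks whether and how much of `qpq` has been seen. Each combined state is a pair, one component from each; accept when both components accept.
          p    q  
>  S0     S1   S2 
   S1     S3   S4 
   S2     S5   S4 
   S3     S0   S6 
   S4     S7   S6 
   S5     S0   S8 
   S6     S9   S2 
   S7     S1  S10 
 * S8    S10  S10 
   S9     S3  S11 
   S10   S11  S11 
   S11    S8   S8 
(> = start, * = accepting)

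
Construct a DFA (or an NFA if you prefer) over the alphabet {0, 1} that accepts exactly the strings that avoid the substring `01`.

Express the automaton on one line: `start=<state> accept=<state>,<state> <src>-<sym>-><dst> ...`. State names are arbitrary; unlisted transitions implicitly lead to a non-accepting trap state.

start=A accept=A,B A-0->B A-1->A B-0->B B-1->C C-0->C C-1->C

Track partial matches of the forbidden pattern `01`. State C is a dead state reached once `01` has occurred; every other state accepts. A means no part of `01` is currently matched.
A 3-state machine:
       0  1 
>* A   B  A 
 * B   B  C 
   C   C  C 
(> = start, * = accepting)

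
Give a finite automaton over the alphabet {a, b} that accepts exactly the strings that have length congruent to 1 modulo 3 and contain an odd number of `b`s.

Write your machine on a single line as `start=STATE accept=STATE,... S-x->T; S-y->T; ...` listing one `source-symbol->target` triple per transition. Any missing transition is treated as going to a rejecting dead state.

start=q0; accept=q2; q0-a->q1; q0-b->q2; q1-a->q3; q1-b->q4; q2-a->q4; q2-b->q3; q3-a->q0; q3-b->q5; q4-a->q5; q4-b->q0; q5-a->q2; q5-b->q1

Handle the two conditions separately and then intersect. The first has 3 states tracking the input length modulo 3; the second has 2 states tracking the count of `b`s modulo 2. A product state is a pair (one from each), accepting exactly when both do.
A 6-state machine:
        a   b  
>  q0   q1  q2 
   q1   q3  q4 
 * q2   q4  q3 
   q3   q0  q5 
   q4   q5  q0 
   q5   q2  q1 
(> = start, * = accepting)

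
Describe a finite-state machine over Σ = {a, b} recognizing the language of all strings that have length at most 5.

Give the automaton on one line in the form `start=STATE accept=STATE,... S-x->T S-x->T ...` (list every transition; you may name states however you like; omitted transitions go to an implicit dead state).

start=s0 accept=s0,s1,s2,s3,s4,s5 s0-a->s1 s0-b->s1 s1-a->s2 s1-b->s2 s2-a->s3 s2-b->s3 s3-a->s4 s3-b->s4 s4-a->s5 s4-b->s5 s5-a->s6 s5-b->s6 s6-a->s6 s6-b->s6

We only need to distinguish lengths 0, 1, …, 5, and '>5'. Chain s0 → s1 → s2 → s3 → s4 → s5 → s6 on every symbol, with s6 looping. Accepting states: {s0, s1, s2, s3, s4, s5}.
        a   b  
>* s0   s1  s1 
 * s1   s2  s2 
 * s2   s3  s3 
 * s3   s4  s4 
 * s4   s5  s5 
 * s5   s6  s6 
   s6   s6  s6 
(> = start, * = accepting)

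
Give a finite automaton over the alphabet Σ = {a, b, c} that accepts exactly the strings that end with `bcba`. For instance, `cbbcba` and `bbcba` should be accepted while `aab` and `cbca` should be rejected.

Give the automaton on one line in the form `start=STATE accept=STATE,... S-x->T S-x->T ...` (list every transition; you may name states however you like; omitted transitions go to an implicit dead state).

start=S0 accept=S4 S0-a->S0 S0-b->S1 S0-c->S0 S1-a->S0 S1-b->S1 S1-c->S2 S2-a->S0 S2-b->S3 S2-c->S0 S3-a->S4 S3-b->S1 S3-c->S2 S4-a->S0 S4-b->S1 S4-c->S0

Remember how much of `bcba` the current input suffix matches. State S0 means no match yet; S1 means the last symbol is `b`; S2 means the last 2 symbols are `bc`; S3 means the last 3 symbols are `bcb`; S4 means the last 4 symbols are `bcba`. Only S4 accepts. On a mismatch, fall back to the longest proper suffix that is still a prefix of `bcba`.
A 5-state machine:
        a   b   c  
>  S0   S0  S1  S0 
   S1   S0  S1  S2 
   S2   S0  S3  S0 
   S3   S4  S1  S2 
 * S4   S0  S1  S0 
(> = start, * = accepting)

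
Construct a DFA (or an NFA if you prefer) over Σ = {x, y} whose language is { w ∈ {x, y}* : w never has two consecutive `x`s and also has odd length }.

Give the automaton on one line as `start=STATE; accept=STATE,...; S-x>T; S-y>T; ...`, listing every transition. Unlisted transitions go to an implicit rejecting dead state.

start=s0; accept=s1,s2; s0-x>s1; s0-y>s2; s1-x>s3; s1-y>s0; s2-x>s4; s2-y>s0; s3-x>s3; s3-y>s3; s4-x>s3; s4-y>s2

Build one automaton per condition and run them in lockstep. One (3 states) tracks partial matches of the forbidden pattern `xx`; the other (2 states) tracks the input length modulo 2. Each combined state is a pair, one component from each; accept when both components accept. After merging equivalent states the machine shrinks.
5 states suffice.
        x   y  
>  s0   s1  s2 
 * s1   s3  s0 
 * s2   s4  s0 
   s3   s3  s3 
   s4   s3  s2 
(> = start, * = accepting)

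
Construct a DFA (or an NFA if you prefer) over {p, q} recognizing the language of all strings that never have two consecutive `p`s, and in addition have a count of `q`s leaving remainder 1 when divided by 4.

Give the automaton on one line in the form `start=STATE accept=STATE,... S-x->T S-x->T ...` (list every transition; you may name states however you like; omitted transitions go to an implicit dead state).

Handle the two conditions separately and then intersect. One (3 states) tracks partial matches of the forbidden pattern `pp`; the other (4 states) tracks the count of `q`s modulo 4. Each combined state is a pair, one component from each; accept when both components accept.
A 12-state machine:
          p    q  
>  s0     s1   s2 
   s1     s3   s2 
 * s2     s4   s5 
   s3     s3   s6 
 * s4     s6   s5 
   s5     s7   s8 
   s6     s6   s9 
   s7     s9   s8 
   s8    s10   s0 
   s9     s9  s11 
   s10   s11   s0 
   s11   s11   s3 
(> = start, * = accepting)

start=s0 accept=s2,s4 s0-p->s1 s0-q->s2 s1-p->s3 s1-q->s2 s2-p->s4 s2-q->s5 s3-p->s3 s3-q->s6 s4-p->s6 s4-q->s5 s5-p->s7 s5-q->s8 s6-p->s6 s6-q->s9 s7-p->s9 s7-q->s8 s8-p->s10 s8-q->s0 s9-p->s9 s9-q->s11 s10-p->s11 s10-q->s0 s11-p->s11 s11-q->s3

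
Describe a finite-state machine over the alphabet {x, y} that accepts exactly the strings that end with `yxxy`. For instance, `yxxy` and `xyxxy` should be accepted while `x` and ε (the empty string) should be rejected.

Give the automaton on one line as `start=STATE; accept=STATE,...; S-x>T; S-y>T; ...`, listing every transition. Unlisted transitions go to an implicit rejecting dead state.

Remember how much of `yxxy` the current input suffix matches. State S0 means no match yet; S1 means the last symbol is `y`; S2 means the last 2 symbols are `yx`; S3 means the last 3 symbols are `yxx`; S4 means the last 4 symbols are `yxxy`. Only S4 accepts. On a mismatch, fall back to the longest proper suffix that is still a prefix of `yxxy`.
With 5 states:
        x   y  
>  S0   S0  S1 
   S1   S2  S1 
   S2   S3  S1 
   S3   S0  S4 
 * S4   S2  S1 
(> = start, * = accepting)

start=S0; accept=S4; S0-x>S0; S0-y>S1; S1-x>S2; S1-y>S1; S2-x>S3; S2-y>S1; S3-x>S0; S3-y>S4; S4-x>S2; S4-y>S1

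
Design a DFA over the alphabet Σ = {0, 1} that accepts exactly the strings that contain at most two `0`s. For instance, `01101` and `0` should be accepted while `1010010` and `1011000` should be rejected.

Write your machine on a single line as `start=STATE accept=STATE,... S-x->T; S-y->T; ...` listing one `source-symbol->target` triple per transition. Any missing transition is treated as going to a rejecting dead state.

Count `0`s, saturating at 3: states s0 through s2 mean 0 through 2 `0`s seen; s3 means more than 2. Each `0` increments (capped at s3); other symbols loop. Accept from {s0, s1, s2}.
4 states suffice.
        0   1  
>* s0   s1  s0 
 * s1   s2  s1 
 * s2   s3  s2 
   s3   s3  s3 
(> = start, * = accepting)

start=s0; accept=s0,s1,s2; s0-0->s1; s0-1->s0; s1-0->s2; s1-1->s1; s2-0->s3; s2-1->s2; s3-0->s3; s3-1->s3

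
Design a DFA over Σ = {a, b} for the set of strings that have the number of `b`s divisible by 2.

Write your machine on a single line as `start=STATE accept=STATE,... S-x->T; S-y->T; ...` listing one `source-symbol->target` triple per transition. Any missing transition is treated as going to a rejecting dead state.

start=s0; accept=s0; s0-a->s0; s0-b->s1; s1-a->s1; s1-b->s0

Keep the running count of `b`s modulo 2: each `b` advances along the cycle s0 → s1 → s0 while other symbols loop. Accept at s0.
A 2-state machine:
        a   b  
>* s0   s0  s1 
   s1   s1  s0 
(> = start, * = accepting)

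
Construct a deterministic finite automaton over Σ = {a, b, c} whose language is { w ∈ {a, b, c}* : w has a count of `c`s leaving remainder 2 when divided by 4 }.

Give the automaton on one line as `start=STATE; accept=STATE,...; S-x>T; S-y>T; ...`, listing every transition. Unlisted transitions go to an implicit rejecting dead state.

start=q0; accept=q2; q0-a>q0; q0-b>q0; q0-c>q1; q1-a>q1; q1-b>q1; q1-c>q2; q2-a>q2; q2-b>q2; q2-c>q3; q3-a>q3; q3-b>q3; q3-c>q0

The only thing that matters is how many `c`s have appeared, reduced mod 4. Use one state per residue: q0 for 0, …, q3 for 3. Reading `c` moves to the next residue; anything else stays put. q2 is accepting.
A 4-state machine:
        a   b   c  
>  q0   q0  q0  q1 
   q1   q1  q1  q2 
 * q2   q2  q2  q3 
   q3   q3  q3  q0 
(> = start, * = accepting)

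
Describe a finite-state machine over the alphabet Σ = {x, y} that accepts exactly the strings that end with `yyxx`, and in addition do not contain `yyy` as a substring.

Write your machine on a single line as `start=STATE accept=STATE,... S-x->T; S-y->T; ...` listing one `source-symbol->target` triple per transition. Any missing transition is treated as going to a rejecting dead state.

start=q0; accept=q5; q0-x->q0; q0-y->q1; q1-x->q0; q1-y->q2; q2-x->q3; q2-y->q4; q3-x->q5; q3-y->q1; q4-x->q6; q4-y->q4; q5-x->q0; q5-y->q1; q6-x->q7; q6-y->q8; q7-x->q9; q7-y->q8; q8-x->q9; q8-y->q4; q9-x->q9; q9-y->q8

Build one automaton per condition and run them in lockstep. One (5 states) tracks how much of the suffix `yyxx` has currently been matched; the other (4 states) tracks partial matches of the forbidden pattern `yyy`. Each combined state is a pair, one component from each; accept when both components accept.
10 states suffice.
        x   y  
>  q0   q0  q1 
   q1   q0  q2 
   q2   q3  q4 
   q3   q5  q1 
   q4   q6  q4 
 * q5   q0  q1 
   q6   q7  q8 
   q7   q9  q8 
   q8   q9  q4 
   q9   q9  q8 
(> = start, * = accepting)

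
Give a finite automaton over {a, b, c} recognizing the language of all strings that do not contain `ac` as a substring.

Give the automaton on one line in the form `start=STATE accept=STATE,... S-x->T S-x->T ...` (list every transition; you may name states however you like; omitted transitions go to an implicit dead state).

This is the complement of 'contains `ac`'. Use the same substring-matching states — q0 through q2 holding how much of `ac` has just been matched — but flip the accepting set: everything except the trap q2 accepts.
A 3-state machine:
        a   b   c  
>* q0   q1  q0  q0 
 * q1   q1  q0  q2 
   q2   q2  q2  q2 
(> = start, * = accepting)

start=q0 accept=q0,q1 q0-a->q1 q0-b->q0 q0-c->q0 q1-a->q1 q1-b->q0 q1-c->q2 q2-a->q2 q2-b->q2 q2-c->q2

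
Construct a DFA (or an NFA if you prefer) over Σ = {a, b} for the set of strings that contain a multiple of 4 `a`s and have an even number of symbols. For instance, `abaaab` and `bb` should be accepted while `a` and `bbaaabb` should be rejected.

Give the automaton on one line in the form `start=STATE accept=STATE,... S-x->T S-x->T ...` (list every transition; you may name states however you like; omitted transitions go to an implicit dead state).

start=S0 accept=S0 S0-a->S1 S0-b->S2 S1-a->S3 S1-b->S4 S2-a->S4 S2-b->S0 S3-a->S5 S3-b->S6 S4-a->S6 S4-b->S1 S5-a->S0 S5-b->S7 S6-a->S7 S6-b->S3 S7-a->S2 S7-b->S5

Handle the two conditions separately and then intersect. One (4 states) tracks the count of `a`s modulo 4; the other (2 states) tracks the input length modulo 2. Each combined state is a pair, one component from each; accept when both components accept.
With 8 states:
        a   b  
>* S0   S1  S2 
   S1   S3  S4 
   S2   S4  S0 
   S3   S5  S6 
   S4   S6  S1 
   S5   S0  S7 
   S6   S7  S3 
   S7   S2  S5 
(> = start, * = accepting)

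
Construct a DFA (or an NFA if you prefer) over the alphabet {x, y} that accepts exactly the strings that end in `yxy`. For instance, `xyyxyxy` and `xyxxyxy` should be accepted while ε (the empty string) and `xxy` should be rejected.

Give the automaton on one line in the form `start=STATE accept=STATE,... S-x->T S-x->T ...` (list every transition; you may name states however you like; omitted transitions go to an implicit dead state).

Remember how much of `yxy` the current input suffix matches. State q0 means no match yet; q1 means the last symbol is `y`; q2 means the last 2 symbols are `yx`; q3 means the last 3 symbols are `yxy`. Only q3 accepts. On a mismatch, fall back to the longest proper suffix that is still a prefix of `yxy`.
A 4-state machine:
        x   y  
>  q0   q0  q1 
   q1   q2  q1 
   q2   q0  q3 
 * q3   q2  q1 
(> = start, * = accepting)

start=q0 accept=q3 q0-x->q0 q0-y->q1 q1-x->q2 q1-y->q1 q2-x->q0 q2-y->q3 q3-x->q2 q3-y->q1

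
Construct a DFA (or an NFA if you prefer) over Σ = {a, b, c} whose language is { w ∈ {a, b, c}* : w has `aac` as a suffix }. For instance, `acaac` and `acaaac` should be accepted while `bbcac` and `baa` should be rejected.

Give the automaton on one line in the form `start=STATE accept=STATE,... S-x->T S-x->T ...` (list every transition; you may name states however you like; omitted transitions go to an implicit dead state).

start=S0 accept=S3 S0-a->S1 S0-b->S0 S0-c->S0 S1-a->S2 S1-b->S0 S1-c->S0 S2-a->S2 S2-b->S0 S2-c->S3 S3-a->S1 S3-b->S0 S3-c->S0

Remember how much of `aac` the current input suffix matches. State S0 means no match yet; S1 means the last symbol is `a`; S2 means the last 2 symbols are `aa`; S3 means the last 3 symbols are `aac`. Only S3 accepts. On a mismatch, fall back to the longest proper suffix that is still a prefix of `aac`.
With 4 states:
        a   b   c  
>  S0   S1  S0  S0 
   S1   S2  S0  S0 
   S2   S2  S0  S3 
 * S3   S1  S0  S0 
(> = start, * = accepting)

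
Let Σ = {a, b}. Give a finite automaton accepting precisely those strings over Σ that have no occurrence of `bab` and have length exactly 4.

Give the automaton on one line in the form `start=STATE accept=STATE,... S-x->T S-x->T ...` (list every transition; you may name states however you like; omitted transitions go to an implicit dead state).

start=q0 accept=q9 q0-a->q1 q0-b->q2 q1-a->q3 q1-b->q4 q2-a->q5 q2-b->q4 q3-a->q6 q3-b->q6 q4-a->q7 q4-b->q6 q5-a->q6 q5-b->q8 q6-a->q9 q6-b->q9 q7-a->q9 q7-b->q8 q8-a->q8 q8-b->q8 q9-a->q8 q9-b->q8

Build one automaton per condition and run them in lockstep. The first has 4 states tracking partial matches of the forbidden pattern `bab`; the second has 6 states tracking the input length, saturating at 5. A product state is a pair (one from each), accepting exactly when both do. Minimizing collapses redundant product states.
A 10-state machine:
        a   b  
>  q0   q1  q2 
   q1   q3  q4 
   q2   q5  q4 
   q3   q6  q6 
   q4   q7  q6 
   q5   q6  q8 
   q6   q9  q9 
   q7   q9  q8 
   q8   q8  q8 
 * q9   q8  q8 
(> = start, * = accepting)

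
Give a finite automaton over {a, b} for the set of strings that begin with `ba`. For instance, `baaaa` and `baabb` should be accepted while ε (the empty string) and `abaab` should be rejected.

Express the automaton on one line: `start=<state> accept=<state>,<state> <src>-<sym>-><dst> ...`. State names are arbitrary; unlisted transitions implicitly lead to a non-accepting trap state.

start=s0 accept=s2 s0-a->s3 s0-b->s1 s1-a->s2 s1-b->s3 s2-a->s2 s2-b->s2 s3-a->s3 s3-b->s3

Walk along `ba` while the input agrees: from s0 take `b` to s1, and so on. Any deviation drops to the rejecting sink s3. Once s2 is reached the prefix is confirmed and every continuation is accepted.
With 4 states:
        a   b  
>  s0   s3  s1 
   s1   s2  s3 
 * s2   s2  s2 
   s3   s3  s3 
(> = start, * = accepting)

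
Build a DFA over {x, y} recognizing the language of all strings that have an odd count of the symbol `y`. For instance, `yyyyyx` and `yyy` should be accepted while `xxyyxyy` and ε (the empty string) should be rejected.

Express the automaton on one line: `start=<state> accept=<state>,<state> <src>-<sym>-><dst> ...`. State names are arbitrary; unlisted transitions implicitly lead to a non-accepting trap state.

The only thing that matters is how many `y`s have appeared, reduced mod 2. Use one state per residue: A for 0, …, B for 1. Reading `y` moves to the next residue; anything else stays put. B is accepting.
       x  y 
>  A   A  B 
 * B   B  A 
(> = start, * = accepting)

start=A accept=B A-x->A A-y->B B-x->B B-y->A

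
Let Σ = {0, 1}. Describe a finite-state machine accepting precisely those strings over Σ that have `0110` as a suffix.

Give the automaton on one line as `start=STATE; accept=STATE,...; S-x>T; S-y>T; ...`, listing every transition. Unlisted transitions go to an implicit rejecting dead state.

start=q0; accept=q4; q0-0>q1; q0-1>q0; q1-0>q1; q1-1>q2; q2-0>q1; q2-1>q3; q3-0>q4; q3-1>q0; q4-0>q1; q4-1>q2

Let each state record the length of the longest suffix of the input read so far that is also a prefix of `0110`. q1 means the last symbol is `0`; q2 means the last 2 symbols are `01`; q3 means the last 3 symbols are `011`; q4 means the last 4 symbols are `0110`. Accept only at q4, where the string currently ends in `0110`.
5 states suffice.
        0   1  
>  q0   q1  q0 
   q1   q1  q2 
   q2   q1  q3 
   q3   q4  q0 
 * q4   q1  q2 
(> = start, * = accepting)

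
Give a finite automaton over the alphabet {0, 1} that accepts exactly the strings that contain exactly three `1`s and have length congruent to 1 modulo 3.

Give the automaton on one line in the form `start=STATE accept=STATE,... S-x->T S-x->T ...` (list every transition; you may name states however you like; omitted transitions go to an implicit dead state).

Handle the two conditions separately and then intersect. One (5 states) tracks the count of `1`s, saturating at 4; the other (3 states) tracks the input length modulo 3. Each combined state is a pair, one component from each; accept when both components accept. After merging equivalent states the machine shrinks.
A 13-state machine:
          0    1  
>  q0     q1   q2 
   q1     q3   q4 
   q2     q4   q5 
   q3     q0   q6 
   q4     q6   q7 
   q5     q7   q8 
   q6     q2   q9 
   q7     q9  q10 
   q8    q10  q11 
   q9     q5  q12 
 * q10   q12  q11 
   q11   q11  q11 
   q12    q8  q11 
(> = start, * = accepting)

start=q0 accept=q10 q0-0->q1 q0-1->q2 q1-0->q3 q1-1->q4 q2-0->q4 q2-1->q5 q3-0->q0 q3-1->q6 q4-0->q6 q4-1->q7 q5-0->q7 q5-1->q8 q6-0->q2 q6-1->q9 q7-0->q9 q7-1->q10 q8-0->q10 q8-1->q11 q9-0->q5 q9-1->q12 q10-0->q12 q10-1->q11 q11-0->q11 q11-1->q11 q12-0->q8 q12-1->q11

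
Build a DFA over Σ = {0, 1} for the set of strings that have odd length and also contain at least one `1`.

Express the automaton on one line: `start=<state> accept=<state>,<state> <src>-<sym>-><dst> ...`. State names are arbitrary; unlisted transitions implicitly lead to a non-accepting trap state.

Build one automaton per condition and run them in lockstep. One (2 states) tracks the input length modulo 2; the other (3 states) tracks the count of `1`s, saturating at 2. Each combined state is a pair, one component from each; accept when both components accept. Equivalent product states are then merged.
With 4 states:
        0   1  
>  q0   q1  q2 
   q1   q0  q3 
 * q2   q3  q3 
   q3   q2  q2 
(> = start, * = accepting)

start=q0 accept=q2 q0-0->q1 q0-1->q2 q1-0->q0 q1-1->q3 q2-0->q3 q2-1->q3 q3-0->q2 q3-1->q2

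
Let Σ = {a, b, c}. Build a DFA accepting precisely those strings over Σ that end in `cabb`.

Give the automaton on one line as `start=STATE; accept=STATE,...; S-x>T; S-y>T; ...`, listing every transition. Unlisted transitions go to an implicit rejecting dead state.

Remember how much of `cabb` the current input suffix matches. State S0 means no match yet; S1 means the last symbol is `c`; S2 means the last 2 symbols are `ca`; S3 means the last 3 symbols are `cab`; S4 means the last 4 symbols are `cabb`. Only S4 accepts. On a mismatch, fall back to the longest proper suffix that is still a prefix of `cabb`.
5 states suffice.
        a   b   c  
>  S0   S0  S0  S1 
   S1   S2  S0  S1 
   S2   S0  S3  S1 
   S3   S0  S4  S1 
 * S4   S0  S0  S1 
(> = start, * = accepting)

start=S0; accept=S4; S0-a>S0; S0-b>S0; S0-c>S1; S1-a>S2; S1-b>S0; S1-c>S1; S2-a>S0; S2-b>S3; S2-c>S1; S3-a>S0; S3-b>S4; S3-c>S1; S4-a>S0; S4-b>S0; S4-c>S1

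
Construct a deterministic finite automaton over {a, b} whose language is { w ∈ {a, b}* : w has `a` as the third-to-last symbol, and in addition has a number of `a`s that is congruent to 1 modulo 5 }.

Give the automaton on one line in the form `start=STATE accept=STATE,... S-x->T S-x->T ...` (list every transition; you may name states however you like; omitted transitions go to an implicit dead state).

Handle the two conditions separately and then intersect. One (15 states) tracks the last 3 symbols read; the other (5 states) tracks the count of `a`s modulo 5. Each combined state is a pair, one component from each; accept when both components accept. Equivalent product states are then merged.
16 states suffice.
          a    b  
>  s0     s1   s0 
   s1     s2   s3 
   s2     s4   s2 
   s3     s2   s5 
   s4     s6   s4 
 * s5     s2   s7 
   s6     s8   s9 
   s7     s2   s7 
   s8    s10  s11 
   s9    s12   s9 
 * s10    s2  s13 
   s11   s14   s0 
   s12   s15  s11 
 * s13    s2   s5 
 * s14    s2   s3 
   s15    s2  s13 
(> = start, * = accepting)

start=s0 accept=s5,s10,s13,s14 s0-a->s1 s0-b->s0 s1-a->s2 s1-b->s3 s2-a->s4 s2-b->s2 s3-a->s2 s3-b->s5 s4-a->s6 s4-b->s4 s5-a->s2 s5-b->s7 s6-a->s8 s6-b->s9 s7-a->s2 s7-b->s7 s8-a->s10 s8-b->s11 s9-a->s12 s9-b->s9 s10-a->s2 s10-b->s13 s11-a->s14 s11-b->s0 s12-a->s15 s12-b->s11 s13-a->s2 s13-b->s5 s14-a->s2 s14-b->s3 s15-a->s2 s15-b->s13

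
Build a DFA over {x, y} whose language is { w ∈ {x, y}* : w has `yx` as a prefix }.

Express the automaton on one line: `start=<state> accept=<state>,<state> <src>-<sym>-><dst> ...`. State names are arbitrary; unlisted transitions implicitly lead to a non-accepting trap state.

Check the first 2 symbols one by one: q0 through q1 record how many have matched `yx` so far; any wrong symbol goes to the dead state q3. After all 2 match we enter the accepting sink q2.
With 4 states:
        x   y  
>  q0   q3  q1 
   q1   q2  q3 
 * q2   q2  q2 
   q3   q3  q3 
(> = start, * = accepting)

start=q0 accept=q2 q0-x->q3 q0-y->q1 q1-x->q2 q1-y->q3 q2-x->q2 q2-y->q2 q3-x->q3 q3-y->q3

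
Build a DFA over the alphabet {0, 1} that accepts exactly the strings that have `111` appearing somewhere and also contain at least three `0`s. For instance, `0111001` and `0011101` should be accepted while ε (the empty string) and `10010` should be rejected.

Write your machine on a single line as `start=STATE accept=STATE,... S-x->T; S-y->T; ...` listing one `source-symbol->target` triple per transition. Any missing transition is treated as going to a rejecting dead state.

Run two small machines in parallel and take their product. One (4 states) tracks whether and how much of `111` has been seen; the other (5 states) tracks the count of `0`s, saturating at 4. Each combined state is a pair, one component from each; accept when both components accept.
20 states suffice.
          0    1  
>  s0     s1   s2 
   s1     s3   s4 
   s2     s1   s5 
   s3     s6   s7 
   s4     s3   s8 
   s5     s1   s9 
   s6    s10  s11 
   s7     s6  s12 
   s8     s3  s13 
   s9    s13   s9 
   s10   s10  s14 
   s11   s10  s15 
   s12    s6  s16 
   s13   s16  s13 
   s14   s10  s17 
   s15   s10  s18 
   s16   s18  s16 
   s17   s10  s19 
 * s18   s19  s18 
 * s19   s19  s19 
(> = start, * = accepting)

start=s0; accept=s18,s19; s0-0->s1; s0-1->s2; s1-0->s3; s1-1->s4; s2-0->s1; s2-1->s5; s3-0->s6; s3-1->s7; s4-0->s3; s4-1->s8; s5-0->s1; s5-1->s9; s6-0->s10; s6-1->s11; s7-0->s6; s7-1->s12; s8-0->s3; s8-1->s13; s9-0->s13; s9-1->s9; s10-0->s10; s10-1->s14; s11-0->s10; s11-1->s15; s12-0->s6; s12-1->s16; s13-0->s16; s13-1->s13; s14-0->s10; s14-1->s17; s15-0->s10; s15-1->s18; s16-0->s18; s16-1->s16; s17-0->s10; s17-1->s19; s18-0->s19; s18-1->s18; s19-0->s19; s19-1->s19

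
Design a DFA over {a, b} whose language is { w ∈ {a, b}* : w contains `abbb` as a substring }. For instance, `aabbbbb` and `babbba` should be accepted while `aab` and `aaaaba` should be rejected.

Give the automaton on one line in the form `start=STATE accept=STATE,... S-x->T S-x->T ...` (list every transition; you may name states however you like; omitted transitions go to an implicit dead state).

start=q0 accept=q4 q0-a->q1 q0-b->q0 q1-a->q1 q1-b->q2 q2-a->q1 q2-b->q3 q3-a->q1 q3-b->q4 q4-a->q4 q4-b->q4

Track how much of `abbb` has been matched so far: state q0 is no progress, q4 is the absorbing accept state reached once `abbb` has occurred. Intermediate states record partial matches; on a mismatch, fall back to the longest reusable overlap.
        a   b  
>  q0   q1  q0 
   q1   q1  q2 
   q2   q1  q3 
   q3   q1  q4 
 * q4   q4  q4 
(> = start, * = accepting)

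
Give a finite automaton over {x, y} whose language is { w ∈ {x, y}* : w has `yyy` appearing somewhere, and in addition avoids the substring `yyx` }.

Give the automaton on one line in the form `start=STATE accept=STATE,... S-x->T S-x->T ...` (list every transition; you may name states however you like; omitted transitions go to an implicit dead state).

Build one automaton per condition and run them in lockstep. The first has 4 states tracking whether and how much of `yyy` has been seen; the second has 4 states tracking partial matches of the forbidden pattern `yyx`. A product state is a pair (one from each), accepting exactly when both do. Equivalent product states are then merged.
5 states suffice.
       x  y 
>  A   A  B 
   B   A  C 
   C   D  E 
   D   D  D 
 * E   D  E 
(> = start, * = accepting)

start=A accept=E A-x->A A-y->B B-x->A B-y->C C-x->D C-y->E D-x->D D-y->D E-x->D E-y->E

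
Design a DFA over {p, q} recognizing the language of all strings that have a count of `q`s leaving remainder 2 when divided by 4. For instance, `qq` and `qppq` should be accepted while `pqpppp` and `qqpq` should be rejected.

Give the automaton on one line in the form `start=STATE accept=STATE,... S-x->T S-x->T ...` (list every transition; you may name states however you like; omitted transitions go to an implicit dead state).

start=s0 accept=s2 s0-p->s0 s0-q->s1 s1-p->s1 s1-q->s2 s2-p->s2 s2-q->s3 s3-p->s3 s3-q->s0

The only thing that matters is how many `q`s have appeared, reduced mod 4. Use one state per residue: s0 for 0, …, s3 for 3. Reading `q` moves to the next residue; anything else stays put. s2 is accepting.
        p   q  
>  s0   s0  s1 
   s1   s1  s2 
 * s2   s2  s3 
   s3   s3  s0 
(> = start, * = accepting)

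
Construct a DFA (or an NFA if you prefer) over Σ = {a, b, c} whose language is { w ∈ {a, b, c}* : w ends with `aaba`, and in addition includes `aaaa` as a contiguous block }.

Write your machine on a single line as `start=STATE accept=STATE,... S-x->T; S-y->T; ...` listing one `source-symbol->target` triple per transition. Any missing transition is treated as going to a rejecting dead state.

Run two small machines in parallel and take their product. The first has 5 states tracking how much of the suffix `aaba` has currently been matched; the second has 5 states tracking whether and how much of `aaaa` has been seen. A product state is a pair (one from each), accepting exactly when both do. Minimizing collapses redundant product states.
        a   b   c  
>  s0   s1  s0  s0 
   s1   s2  s0  s0 
   s2   s3  s0  s0 
   s3   s4  s0  s0 
   s4   s4  s5  s6 
   s5   s7  s6  s6 
   s6   s8  s6  s6 
 * s7   s4  s6  s6 
   s8   s4  s6  s6 
(> = start, * = accepting)

start=s0; accept=s7; s0-a->s1; s0-b->s0; s0-c->s0; s1-a->s2; s1-b->s0; s1-c->s0; s2-a->s3; s2-b->s0; s2-c->s0; s3-a->s4; s3-b->s0; s3-c->s0; s4-a->s4; s4-b->s5; s4-c->s6; s5-a->s7; s5-b->s6; s5-c->s6; s6-a->s8; s6-b->s6; s6-c->s6; s7-a->s4; s7-b->s6; s7-c->s6; s8-a->s4; s8-b->s6; s8-c->s6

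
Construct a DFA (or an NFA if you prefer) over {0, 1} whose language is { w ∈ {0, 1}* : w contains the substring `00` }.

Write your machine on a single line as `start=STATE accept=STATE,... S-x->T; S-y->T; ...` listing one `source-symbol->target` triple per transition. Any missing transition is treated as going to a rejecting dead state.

start=q0; accept=q2; q0-0->q1; q0-1->q0; q1-0->q2; q1-1->q0; q2-0->q2; q2-1->q2

States q0..q1 record the length of the longest prefix of `00` that matches the current input suffix. Reaching q2 means `00` has been seen, and we stay there forever. Accept from q2.
With 3 states:
        0   1  
>  q0   q1  q0 
   q1   q2  q0 
 * q2   q2  q2 
(> = start, * = accepting)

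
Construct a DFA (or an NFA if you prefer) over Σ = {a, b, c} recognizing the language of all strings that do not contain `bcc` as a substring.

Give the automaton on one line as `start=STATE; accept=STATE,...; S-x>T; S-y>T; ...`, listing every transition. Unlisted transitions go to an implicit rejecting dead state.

This is the complement of 'contains `bcc`'. Use the same substring-matching states — q0 through q3 holding how much of `bcc` has just been matched — but flip the accepting set: everything except the trap q3 accepts.
        a   b   c  
>* q0   q0  q1  q0 
 * q1   q0  q1  q2 
 * q2   q0  q1  q3 
   q3   q3  q3  q3 
(> = start, * = accepting)

start=q0; accept=q0,q1,q2; q0-a>q0; q0-b>q1; q0-c>q0; q1-a>q0; q1-b>q1; q1-c>q2; q2-a>q0; q2-b>q1; q2-c>q3; q3-a>q3; q3-b>q3; q3-c>q3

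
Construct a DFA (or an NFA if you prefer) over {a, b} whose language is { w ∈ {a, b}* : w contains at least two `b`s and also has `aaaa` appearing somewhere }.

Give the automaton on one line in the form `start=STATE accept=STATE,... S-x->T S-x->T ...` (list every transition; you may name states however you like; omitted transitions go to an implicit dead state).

start=S0 accept=S17,S19 S0-a->S1 S0-b->S2 S1-a->S3 S1-b->S2 S2-a->S4 S2-b->S5 S3-a->S6 S3-b->S2 S4-a->S7 S4-b->S5 S5-a->S8 S5-b->S9 S6-a->S10 S6-b->S2 S7-a->S11 S7-b->S5 S8-a->S12 S8-b->S9 S9-a->S13 S9-b->S9 S10-a->S10 S10-b->S14 S11-a->S14 S11-b->S5 S12-a->S15 S12-b->S9 S13-a->S16 S13-b->S9 S14-a->S14 S14-b->S17 S15-a->S17 S15-b->S9 S16-a->S18 S16-b->S9 S17-a->S17 S17-b->S19 S18-a->S19 S18-b->S9 S19-a->S19 S19-b->S19

Build one automaton per condition and run them in lockstep. The first has 4 states tracking the count of `b`s, saturating at 3; the second has 5 states tracking whether and how much of `aaaa` has been seen. A product state is a pair (one from each), accepting exactly when both do.
          a    b  
>  S0     S1   S2 
   S1     S3   S2 
   S2     S4   S5 
   S3     S6   S2 
   S4     S7   S5 
   S5     S8   S9 
   S6    S10   S2 
   S7    S11   S5 
   S8    S12   S9 
   S9    S13   S9 
   S10   S10  S14 
   S11   S14   S5 
   S12   S15   S9 
   S13   S16   S9 
   S14   S14  S17 
   S15   S17   S9 
   S16   S18   S9 
 * S17   S17  S19 
   S18   S19   S9 
 * S19   S19  S19 
(> = start, * = accepting)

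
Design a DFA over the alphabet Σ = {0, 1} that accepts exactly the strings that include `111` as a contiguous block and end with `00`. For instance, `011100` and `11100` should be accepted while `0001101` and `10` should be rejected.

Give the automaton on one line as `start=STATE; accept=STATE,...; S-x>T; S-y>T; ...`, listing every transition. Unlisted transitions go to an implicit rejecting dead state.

start=A; accept=F; A-0>A; A-1>B; B-0>A; B-1>C; C-0>A; C-1>D; D-0>E; D-1>D; E-0>F; E-1>D; F-0>F; F-1>D

Run two small machines in parallel and take their product. The first has 4 states tracking whether and how much of `111` has been seen; the second has 3 states tracking how much of the suffix `00` has currently been matched. A product state is a pair (one from each), accepting exactly when both do. After merging equivalent states the machine shrinks.
A 6-state machine:
       0  1 
>  A   A  B 
   B   A  C 
   C   A  D 
   D   E  D 
   E   F  D 
 * F   F  D 
(> = start, * = accepting)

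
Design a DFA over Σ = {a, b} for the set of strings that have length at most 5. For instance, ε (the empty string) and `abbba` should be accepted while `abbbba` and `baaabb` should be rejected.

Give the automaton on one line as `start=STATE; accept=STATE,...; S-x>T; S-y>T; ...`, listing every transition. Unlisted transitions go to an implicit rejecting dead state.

start=S0; accept=S0,S1,S2,S3,S4,S5; S0-a>S1; S0-b>S1; S1-a>S2; S1-b>S2; S2-a>S3; S2-b>S3; S3-a>S4; S3-b>S4; S4-a>S5; S4-b>S5; S5-a>S6; S5-b>S6; S6-a>S6; S6-b>S6

We only need to distinguish lengths 0, 1, …, 5, and '>5'. Chain S0 → S1 → S2 → S3 → S4 → S5 → S6 on every symbol, with S6 looping. Accepting states: {S0, S1, S2, S3, S4, S5}.
        a   b  
>* S0   S1  S1 
 * S1   S2  S2 
 * S2   S3  S3 
 * S3   S4  S4 
 * S4   S5  S5 
 * S5   S6  S6 
   S6   S6  S6 
(> = start, * = accepting)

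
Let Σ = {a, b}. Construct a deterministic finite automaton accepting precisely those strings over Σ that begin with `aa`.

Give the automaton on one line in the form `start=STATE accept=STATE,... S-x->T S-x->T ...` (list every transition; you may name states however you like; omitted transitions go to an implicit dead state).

Check the first 2 symbols one by one: s0 through s1 record how many have matched `aa` so far; any wrong symbol goes to the dead state s3. After all 2 match we enter the accepting sink s2.
4 states suffice.
        a   b  
>  s0   s1  s3 
   s1   s2  s3 
 * s2   s2  s2 
   s3   s3  s3 
(> = start, * = accepting)

start=s0 accept=s2 s0-a->s1 s0-b->s3 s1-a->s2 s1-b->s3 s2-a->s2 s2-b->s2 s3-a->s3 s3-b->s3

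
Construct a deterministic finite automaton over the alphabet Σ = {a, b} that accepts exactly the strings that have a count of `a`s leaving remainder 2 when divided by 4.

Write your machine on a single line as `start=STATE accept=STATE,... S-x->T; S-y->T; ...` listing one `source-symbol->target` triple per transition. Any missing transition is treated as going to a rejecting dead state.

Keep the running count of `a`s modulo 4: each `a` advances along the cycle S0 → S1 → S2 → S3 → S0 while other symbols loop. Accept at S2.
        a   b  
>  S0   S1  S0 
   S1   S2  S1 
 * S2   S3  S2 
   S3   S0  S3 
(> = start, * = accepting)

start=S0; accept=S2; S0-a->S1; S0-b->S0; S1-a->S2; S1-b->S1; S2-a->S3; S2-b->S2; S3-a->S0; S3-b->S3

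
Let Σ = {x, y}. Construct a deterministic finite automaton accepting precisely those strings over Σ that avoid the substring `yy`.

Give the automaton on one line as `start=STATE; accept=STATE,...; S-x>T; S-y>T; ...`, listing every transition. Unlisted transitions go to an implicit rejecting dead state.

start=s0; accept=s0,s1; s0-x>s0; s0-y>s1; s1-x>s0; s1-y>s2; s2-x>s2; s2-y>s2

Track partial matches of the forbidden pattern `yy`. State s2 is a dead state reached once `yy` has occurred; every other state accepts. s0 means no part of `yy` is currently matched.
        x   y  
>* s0   s0  s1 
 * s1   s0  s2 
   s2   s2  s2 
(> = start, * = accepting)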